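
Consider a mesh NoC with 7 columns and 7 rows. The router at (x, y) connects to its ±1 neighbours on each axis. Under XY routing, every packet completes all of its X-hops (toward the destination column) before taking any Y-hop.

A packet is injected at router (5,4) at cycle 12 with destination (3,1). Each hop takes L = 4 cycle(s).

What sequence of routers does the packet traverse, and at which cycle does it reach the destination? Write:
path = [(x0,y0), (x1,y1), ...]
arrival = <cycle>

src (5,4)  cyc=12
W→(4,4)  cyc=16
W→(3,4)  cyc=20
S→(3,3)  cyc=24
S→(3,2)  cyc=28
S→(3,1)  cyc=32

path = [(5,4), (4,4), (3,4), (3,3), (3,2), (3,1)]
arrival = 32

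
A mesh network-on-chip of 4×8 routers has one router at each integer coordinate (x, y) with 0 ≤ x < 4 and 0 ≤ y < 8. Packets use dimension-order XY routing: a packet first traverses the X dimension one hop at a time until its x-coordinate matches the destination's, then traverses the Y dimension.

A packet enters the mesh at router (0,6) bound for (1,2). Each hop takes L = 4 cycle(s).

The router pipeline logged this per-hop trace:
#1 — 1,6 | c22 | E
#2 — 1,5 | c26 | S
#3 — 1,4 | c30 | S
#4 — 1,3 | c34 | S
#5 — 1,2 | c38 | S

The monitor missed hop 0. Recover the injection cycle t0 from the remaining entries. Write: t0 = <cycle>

The first recorded entry is hop 1 at cycle 22.
Subtract one hop: t0 = 22 − 4 = 18.

t0 = 18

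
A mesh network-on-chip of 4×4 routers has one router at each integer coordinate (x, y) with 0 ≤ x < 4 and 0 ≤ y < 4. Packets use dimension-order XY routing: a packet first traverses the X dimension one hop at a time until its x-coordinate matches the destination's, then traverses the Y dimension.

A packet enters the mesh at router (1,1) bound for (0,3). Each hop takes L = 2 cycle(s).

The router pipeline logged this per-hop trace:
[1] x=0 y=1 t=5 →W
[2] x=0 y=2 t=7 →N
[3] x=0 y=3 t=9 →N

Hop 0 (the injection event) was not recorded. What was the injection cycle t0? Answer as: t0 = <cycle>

t0 = 3

The first recorded entry is hop 1 at cycle 5.
Subtract one hop: t0 = 5 − 2 = 3.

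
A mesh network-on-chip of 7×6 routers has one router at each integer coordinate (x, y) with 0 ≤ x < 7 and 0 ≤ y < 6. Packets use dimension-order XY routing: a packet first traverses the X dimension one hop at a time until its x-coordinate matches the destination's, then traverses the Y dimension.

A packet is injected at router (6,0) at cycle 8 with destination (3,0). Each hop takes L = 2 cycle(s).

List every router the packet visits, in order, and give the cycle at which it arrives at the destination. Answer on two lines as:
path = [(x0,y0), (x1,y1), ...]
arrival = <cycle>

path = [(6,0), (5,0), (4,0), (3,0)]
arrival = 14

[0] x=6 y=0 t=8
[1] x=5 y=0 t=10 →W
[2] x=4 y=0 t=12 →W
[3] x=3 y=0 t=14 →W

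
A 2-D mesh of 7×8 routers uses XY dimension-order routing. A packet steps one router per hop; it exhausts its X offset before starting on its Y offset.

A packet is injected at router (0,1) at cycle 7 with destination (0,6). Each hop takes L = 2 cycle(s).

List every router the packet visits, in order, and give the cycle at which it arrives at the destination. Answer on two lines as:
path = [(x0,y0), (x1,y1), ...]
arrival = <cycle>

[0] x=0 y=1 t=7
[1] x=0 y=2 t=9 →N
[2] x=0 y=3 t=11 →N
[3] x=0 y=4 t=13 →N
[4] x=0 y=5 t=15 →N
[5] x=0 y=6 t=17 →N

path = [(0,1), (0,2), (0,3), (0,4), (0,5), (0,6)]
arrival = 17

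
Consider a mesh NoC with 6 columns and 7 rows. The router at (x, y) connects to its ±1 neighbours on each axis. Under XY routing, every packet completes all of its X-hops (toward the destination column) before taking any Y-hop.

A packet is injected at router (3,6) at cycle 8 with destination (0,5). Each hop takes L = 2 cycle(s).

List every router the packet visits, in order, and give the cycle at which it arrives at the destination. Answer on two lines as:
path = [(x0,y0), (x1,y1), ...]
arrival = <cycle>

  0. router=(3,6) cycle=8 (inject)
  1. router=(2,6) cycle=10 dir=W
  2. router=(1,6) cycle=12 dir=W
  3. router=(0,6) cycle=14 dir=W
  4. router=(0,5) cycle=16 dir=S

path = [(3,6), (2,6), (1,6), (0,6), (0,5)]
arrival = 16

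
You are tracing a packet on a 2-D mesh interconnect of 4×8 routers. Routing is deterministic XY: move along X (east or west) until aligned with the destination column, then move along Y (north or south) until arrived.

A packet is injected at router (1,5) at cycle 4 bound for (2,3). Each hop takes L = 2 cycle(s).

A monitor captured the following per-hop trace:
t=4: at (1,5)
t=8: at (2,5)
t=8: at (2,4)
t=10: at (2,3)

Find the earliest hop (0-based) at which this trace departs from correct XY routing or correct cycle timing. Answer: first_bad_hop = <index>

first_bad_hop = 1

  1: Δx=+1 Δy=+0 Δt=4 [BAD: Δcyc=4≠L]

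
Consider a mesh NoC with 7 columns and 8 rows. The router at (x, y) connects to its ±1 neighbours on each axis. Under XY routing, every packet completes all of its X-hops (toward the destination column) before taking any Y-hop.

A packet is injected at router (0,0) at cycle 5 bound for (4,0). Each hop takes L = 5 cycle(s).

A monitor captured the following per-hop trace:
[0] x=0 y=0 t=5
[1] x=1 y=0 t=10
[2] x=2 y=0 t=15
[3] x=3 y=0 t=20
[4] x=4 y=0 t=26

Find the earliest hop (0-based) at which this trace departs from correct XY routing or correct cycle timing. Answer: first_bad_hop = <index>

[1] (+1,+0) / 5c ⇒ ok
[2] (+1,+0) / 5c ⇒ ok
[3] (+1,+0) / 5c ⇒ ok
[4] (+1,+0) / 6c ⇒ BAD: Δcyc=6≠L

first_bad_hop = 4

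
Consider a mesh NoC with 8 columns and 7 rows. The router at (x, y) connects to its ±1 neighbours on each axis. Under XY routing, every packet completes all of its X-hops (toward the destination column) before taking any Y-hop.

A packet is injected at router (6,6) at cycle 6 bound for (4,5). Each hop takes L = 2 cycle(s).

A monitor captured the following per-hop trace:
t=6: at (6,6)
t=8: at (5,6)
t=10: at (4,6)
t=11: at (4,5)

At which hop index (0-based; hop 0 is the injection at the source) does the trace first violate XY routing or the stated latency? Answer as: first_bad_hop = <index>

hop 1: step (-1,+0), +2 cyc — ok
hop 2: step (-1,+0), +2 cyc — ok
hop 3: step (+0,-1), +1 cyc — BAD: Δcyc=1≠L

first_bad_hop = 3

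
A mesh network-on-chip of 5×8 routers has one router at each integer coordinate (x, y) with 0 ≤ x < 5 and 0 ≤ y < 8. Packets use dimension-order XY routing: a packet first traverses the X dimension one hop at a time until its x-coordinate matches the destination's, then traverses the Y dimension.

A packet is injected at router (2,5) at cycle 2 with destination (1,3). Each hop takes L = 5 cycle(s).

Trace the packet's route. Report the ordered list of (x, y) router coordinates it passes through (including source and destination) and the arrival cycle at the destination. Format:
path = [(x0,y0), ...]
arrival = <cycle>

path = [(2,5), (1,5), (1,4), (1,3)]
arrival = 17

#0 — 2,5 | c2
#1 — 1,5 | c7 | W
#2 — 1,4 | c12 | S
#3 — 1,3 | c17 | S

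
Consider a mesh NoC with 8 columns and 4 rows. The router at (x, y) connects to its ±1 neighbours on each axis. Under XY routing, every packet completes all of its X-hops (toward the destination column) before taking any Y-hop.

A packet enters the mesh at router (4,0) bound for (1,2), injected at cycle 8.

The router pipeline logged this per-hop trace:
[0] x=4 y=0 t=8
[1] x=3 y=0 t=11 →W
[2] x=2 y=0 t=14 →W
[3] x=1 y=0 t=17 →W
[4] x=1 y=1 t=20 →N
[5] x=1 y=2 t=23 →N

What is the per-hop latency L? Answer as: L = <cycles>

Δcyc across hop 0→1: 11 − 8 = 3.
One hop costs L cycles, so L = 3.

L = 3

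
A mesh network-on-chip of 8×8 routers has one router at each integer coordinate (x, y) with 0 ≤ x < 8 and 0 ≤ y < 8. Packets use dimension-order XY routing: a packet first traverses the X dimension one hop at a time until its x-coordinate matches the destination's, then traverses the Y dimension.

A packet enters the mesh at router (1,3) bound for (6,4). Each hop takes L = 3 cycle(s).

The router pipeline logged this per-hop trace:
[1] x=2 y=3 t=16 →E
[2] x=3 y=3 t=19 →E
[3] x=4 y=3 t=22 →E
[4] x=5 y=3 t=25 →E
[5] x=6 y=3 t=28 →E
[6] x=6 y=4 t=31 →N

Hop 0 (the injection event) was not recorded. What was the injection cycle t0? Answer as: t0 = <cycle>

At hop 1 the cycle is 16; in general cyc_k = t0 + kL.
Subtract one hop: t0 = 16 − 3 = 13.

t0 = 13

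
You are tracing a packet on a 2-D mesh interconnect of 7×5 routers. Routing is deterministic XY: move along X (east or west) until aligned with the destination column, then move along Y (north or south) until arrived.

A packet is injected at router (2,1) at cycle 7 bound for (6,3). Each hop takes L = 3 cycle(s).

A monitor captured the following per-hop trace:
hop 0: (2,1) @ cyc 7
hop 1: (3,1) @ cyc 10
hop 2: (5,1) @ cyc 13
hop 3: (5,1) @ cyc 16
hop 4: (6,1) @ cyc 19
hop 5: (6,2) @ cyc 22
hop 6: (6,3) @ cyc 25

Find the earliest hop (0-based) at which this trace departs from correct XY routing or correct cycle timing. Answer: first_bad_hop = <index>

hop 1: step (+1,+0), +3 cyc — ok
hop 2: step (+2,+0), +3 cyc — BAD: non-unit step

first_bad_hop = 2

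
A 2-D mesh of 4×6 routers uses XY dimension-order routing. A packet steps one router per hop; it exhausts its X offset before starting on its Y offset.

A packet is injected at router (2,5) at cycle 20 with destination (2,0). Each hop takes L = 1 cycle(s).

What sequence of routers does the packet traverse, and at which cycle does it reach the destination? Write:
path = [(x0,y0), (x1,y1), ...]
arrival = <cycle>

path = [(2,5), (2,4), (2,3), (2,2), (2,1), (2,0)]
arrival = 25

#0 — 2,5 | c20
#1 — 2,4 | c21 | S
#2 — 2,3 | c22 | S
#3 — 2,2 | c23 | S
#4 — 2,1 | c24 | S
#5 — 2,0 | c25 | S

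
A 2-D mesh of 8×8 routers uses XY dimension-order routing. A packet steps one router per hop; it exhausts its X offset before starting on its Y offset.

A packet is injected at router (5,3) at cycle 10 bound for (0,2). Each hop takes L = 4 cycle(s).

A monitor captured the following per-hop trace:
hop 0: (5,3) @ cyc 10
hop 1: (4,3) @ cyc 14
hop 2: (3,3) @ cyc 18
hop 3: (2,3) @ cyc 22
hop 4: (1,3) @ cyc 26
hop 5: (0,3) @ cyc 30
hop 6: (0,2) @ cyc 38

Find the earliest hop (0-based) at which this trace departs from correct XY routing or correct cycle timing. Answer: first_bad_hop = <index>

[1] (-1,+0) / 4c ⇒ ok
[2] (-1,+0) / 4c ⇒ ok
[3] (-1,+0) / 4c ⇒ ok
[4] (-1,+0) / 4c ⇒ ok
[5] (-1,+0) / 4c ⇒ ok
[6] (+0,-1) / 8c ⇒ BAD: Δcyc=8≠L

first_bad_hop = 6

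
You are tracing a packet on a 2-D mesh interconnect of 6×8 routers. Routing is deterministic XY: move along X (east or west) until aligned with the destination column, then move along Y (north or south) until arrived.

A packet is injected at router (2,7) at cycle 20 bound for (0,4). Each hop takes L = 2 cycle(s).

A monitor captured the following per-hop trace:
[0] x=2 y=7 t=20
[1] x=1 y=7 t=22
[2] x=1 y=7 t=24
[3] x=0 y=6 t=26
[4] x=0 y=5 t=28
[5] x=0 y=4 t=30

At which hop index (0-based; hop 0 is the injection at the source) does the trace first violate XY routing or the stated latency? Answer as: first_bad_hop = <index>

first_bad_hop = 2

hop 1: step (-1,+0), +2 cyc — ok
hop 2: step (+0,+0), +2 cyc — BAD: non-unit step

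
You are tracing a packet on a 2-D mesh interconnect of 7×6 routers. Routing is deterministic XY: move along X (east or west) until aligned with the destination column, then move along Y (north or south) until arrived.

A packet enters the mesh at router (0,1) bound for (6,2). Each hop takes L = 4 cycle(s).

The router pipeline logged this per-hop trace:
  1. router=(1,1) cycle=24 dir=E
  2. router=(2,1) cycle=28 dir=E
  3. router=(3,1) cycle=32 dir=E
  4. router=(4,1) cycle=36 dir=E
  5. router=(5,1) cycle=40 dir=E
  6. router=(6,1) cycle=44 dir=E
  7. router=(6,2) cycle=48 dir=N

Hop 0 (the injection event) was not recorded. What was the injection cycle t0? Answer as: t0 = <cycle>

t0 = 20

cyc[1] = 24 and cyc[k] = t0 + k·L for every k.
Therefore t0 = 24 − L = 20.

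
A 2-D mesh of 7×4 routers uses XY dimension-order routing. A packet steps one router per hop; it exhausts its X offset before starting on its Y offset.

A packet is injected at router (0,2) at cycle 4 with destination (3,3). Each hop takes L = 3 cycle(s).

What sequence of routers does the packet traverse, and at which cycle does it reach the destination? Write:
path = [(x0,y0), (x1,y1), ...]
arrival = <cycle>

path = [(0,2), (1,2), (2,2), (3,2), (3,3)]
arrival = 16

src (0,2)  cyc=4
E→(1,2)  cyc=7
E→(2,2)  cyc=10
E→(3,2)  cyc=13
N→(3,3)  cyc=16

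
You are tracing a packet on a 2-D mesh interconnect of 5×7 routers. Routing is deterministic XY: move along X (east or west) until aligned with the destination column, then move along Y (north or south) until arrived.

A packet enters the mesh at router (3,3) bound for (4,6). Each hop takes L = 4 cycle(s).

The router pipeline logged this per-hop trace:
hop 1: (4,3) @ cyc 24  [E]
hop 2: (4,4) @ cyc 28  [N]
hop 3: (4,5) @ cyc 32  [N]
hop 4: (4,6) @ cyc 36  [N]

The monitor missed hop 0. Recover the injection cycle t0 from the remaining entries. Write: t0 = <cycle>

cyc[1] = 24 and cyc[k] = t0 + k·L for every k.
Subtract one hop: t0 = 24 − 4 = 20.

t0 = 20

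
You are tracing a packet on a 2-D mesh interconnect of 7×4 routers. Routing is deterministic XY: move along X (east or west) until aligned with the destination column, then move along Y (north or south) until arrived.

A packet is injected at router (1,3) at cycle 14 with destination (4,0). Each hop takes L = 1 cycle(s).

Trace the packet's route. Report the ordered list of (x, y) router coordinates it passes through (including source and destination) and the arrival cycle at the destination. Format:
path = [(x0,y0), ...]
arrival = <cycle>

[0] x=1 y=3 t=14
[1] x=2 y=3 t=15 →E
[2] x=3 y=3 t=16 →E
[3] x=4 y=3 t=17 →E
[4] x=4 y=2 t=18 →S
[5] x=4 y=1 t=19 →S
[6] x=4 y=0 t=20 →S

path = [(1,3), (2,3), (3,3), (4,3), (4,2), (4,1), (4,0)]
arrival = 20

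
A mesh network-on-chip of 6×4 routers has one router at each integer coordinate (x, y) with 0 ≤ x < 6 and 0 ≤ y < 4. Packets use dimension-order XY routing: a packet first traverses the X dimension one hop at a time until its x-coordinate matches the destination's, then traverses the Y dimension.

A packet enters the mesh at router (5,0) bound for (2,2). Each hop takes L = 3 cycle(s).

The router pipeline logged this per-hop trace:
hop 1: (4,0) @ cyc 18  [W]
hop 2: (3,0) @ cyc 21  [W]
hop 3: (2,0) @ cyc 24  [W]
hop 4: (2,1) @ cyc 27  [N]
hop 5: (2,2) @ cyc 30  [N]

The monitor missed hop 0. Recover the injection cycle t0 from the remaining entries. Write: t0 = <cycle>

cyc[1] = 18 and cyc[k] = t0 + k·L for every k.
t0 = cyc[1] − L = 18 − 3 = 15.

t0 = 15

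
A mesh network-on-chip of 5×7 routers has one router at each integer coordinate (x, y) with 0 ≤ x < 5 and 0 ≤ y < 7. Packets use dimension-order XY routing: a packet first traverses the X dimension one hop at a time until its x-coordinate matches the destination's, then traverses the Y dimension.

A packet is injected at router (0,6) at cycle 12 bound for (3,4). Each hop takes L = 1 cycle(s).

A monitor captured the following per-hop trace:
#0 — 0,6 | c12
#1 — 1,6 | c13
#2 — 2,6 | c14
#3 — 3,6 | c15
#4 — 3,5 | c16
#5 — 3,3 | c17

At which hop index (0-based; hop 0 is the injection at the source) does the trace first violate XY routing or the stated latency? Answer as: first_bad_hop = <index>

first_bad_hop = 5

[1] (+1,+0) / 1c ⇒ ok
[2] (+1,+0) / 1c ⇒ ok
[3] (+1,+0) / 1c ⇒ ok
[4] (+0,-1) / 1c ⇒ ok
[5] (+0,-2) / 1c ⇒ BAD: non-unit step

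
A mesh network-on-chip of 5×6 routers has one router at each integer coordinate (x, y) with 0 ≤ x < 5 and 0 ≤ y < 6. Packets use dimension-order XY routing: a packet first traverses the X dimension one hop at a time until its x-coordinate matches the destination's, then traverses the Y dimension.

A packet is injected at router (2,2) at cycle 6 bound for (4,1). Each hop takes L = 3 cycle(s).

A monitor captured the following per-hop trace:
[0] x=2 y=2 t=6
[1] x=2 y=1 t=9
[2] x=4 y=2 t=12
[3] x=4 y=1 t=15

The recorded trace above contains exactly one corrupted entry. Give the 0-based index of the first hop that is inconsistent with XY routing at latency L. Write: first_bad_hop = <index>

first_bad_hop = 1

hop 1: step (+0,-1), +3 cyc — BAD: Y-move but x=2≠4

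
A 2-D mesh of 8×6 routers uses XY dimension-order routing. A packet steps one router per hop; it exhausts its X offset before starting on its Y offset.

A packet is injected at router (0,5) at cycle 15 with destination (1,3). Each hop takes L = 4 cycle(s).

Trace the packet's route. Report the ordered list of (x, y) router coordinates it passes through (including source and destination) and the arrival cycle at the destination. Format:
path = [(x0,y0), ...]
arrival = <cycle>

path = [(0,5), (1,5), (1,4), (1,3)]
arrival = 27

src (0,5)  cyc=15
E→(1,5)  cyc=19
S→(1,4)  cyc=23
S→(1,3)  cyc=27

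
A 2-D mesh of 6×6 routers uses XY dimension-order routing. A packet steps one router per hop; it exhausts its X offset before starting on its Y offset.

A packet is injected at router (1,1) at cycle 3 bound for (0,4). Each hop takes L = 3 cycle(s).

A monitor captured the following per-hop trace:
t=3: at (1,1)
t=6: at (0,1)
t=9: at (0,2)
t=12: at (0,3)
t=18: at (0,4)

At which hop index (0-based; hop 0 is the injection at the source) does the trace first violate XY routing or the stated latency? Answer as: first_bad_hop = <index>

check 1→ d=(-1,0) cyc+3: ok
check 2→ d=(0,1) cyc+3: ok
check 3→ d=(0,1) cyc+3: ok
check 4→ d=(0,1) cyc+6: BAD: Δcyc=6≠L

first_bad_hop = 4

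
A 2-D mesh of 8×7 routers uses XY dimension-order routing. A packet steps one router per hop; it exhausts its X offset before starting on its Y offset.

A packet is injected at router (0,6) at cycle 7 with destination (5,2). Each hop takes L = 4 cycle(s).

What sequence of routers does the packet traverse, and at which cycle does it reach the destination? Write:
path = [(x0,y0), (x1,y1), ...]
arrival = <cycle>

path = [(0,6), (1,6), (2,6), (3,6), (4,6), (5,6), (5,5), (5,4), (5,3), (5,2)]
arrival = 43

src (0,6)  cyc=7
E→(1,6)  cyc=11
E→(2,6)  cyc=15
E→(3,6)  cyc=19
E→(4,6)  cyc=23
E→(5,6)  cyc=27
S→(5,5)  cyc=31
S→(5,4)  cyc=35
S→(5,3)  cyc=39
S→(5,2)  cyc=43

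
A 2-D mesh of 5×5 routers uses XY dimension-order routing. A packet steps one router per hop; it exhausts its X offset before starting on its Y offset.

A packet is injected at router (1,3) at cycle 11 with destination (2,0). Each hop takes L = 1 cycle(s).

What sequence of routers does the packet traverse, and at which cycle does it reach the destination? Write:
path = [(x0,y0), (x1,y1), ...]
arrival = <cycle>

hop 0: (1,3) @ cyc 11
hop 1: (2,3) @ cyc 12  [E]
hop 2: (2,2) @ cyc 13  [S]
hop 3: (2,1) @ cyc 14  [S]
hop 4: (2,0) @ cyc 15  [S]

path = [(1,3), (2,3), (2,2), (2,1), (2,0)]
arrival = 15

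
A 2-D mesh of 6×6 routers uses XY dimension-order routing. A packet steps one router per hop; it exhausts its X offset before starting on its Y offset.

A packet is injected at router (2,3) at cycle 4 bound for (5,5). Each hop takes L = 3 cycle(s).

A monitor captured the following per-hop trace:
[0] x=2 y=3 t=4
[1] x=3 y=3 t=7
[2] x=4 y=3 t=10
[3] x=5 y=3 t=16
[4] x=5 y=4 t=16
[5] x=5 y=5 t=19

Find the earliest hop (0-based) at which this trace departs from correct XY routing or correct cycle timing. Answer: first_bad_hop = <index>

hop 1: step (+1,+0), +3 cyc — ok
hop 2: step (+1,+0), +3 cyc — ok
hop 3: step (+1,+0), +6 cyc — BAD: Δcyc=6≠L

first_bad_hop = 3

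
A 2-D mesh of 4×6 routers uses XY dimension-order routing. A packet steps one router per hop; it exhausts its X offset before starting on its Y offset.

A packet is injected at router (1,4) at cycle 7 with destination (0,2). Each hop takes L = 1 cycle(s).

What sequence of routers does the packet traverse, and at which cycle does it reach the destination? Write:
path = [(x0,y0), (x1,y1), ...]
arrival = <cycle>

[0] x=1 y=4 t=7
[1] x=0 y=4 t=8 →W
[2] x=0 y=3 t=9 →S
[3] x=0 y=2 t=10 →S

path = [(1,4), (0,4), (0,3), (0,2)]
arrival = 10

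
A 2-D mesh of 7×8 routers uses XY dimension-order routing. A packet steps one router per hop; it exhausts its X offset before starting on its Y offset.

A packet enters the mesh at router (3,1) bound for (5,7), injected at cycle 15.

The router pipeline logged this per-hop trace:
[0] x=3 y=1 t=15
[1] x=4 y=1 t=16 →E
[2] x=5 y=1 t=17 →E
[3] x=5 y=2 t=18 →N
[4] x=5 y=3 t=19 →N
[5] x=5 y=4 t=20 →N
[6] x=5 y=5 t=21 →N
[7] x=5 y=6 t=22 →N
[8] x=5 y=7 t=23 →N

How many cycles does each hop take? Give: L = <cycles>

Between hops 0 and 1 the cycle counter advances 16 − 15 = 1.
Each hop adds L, hence L = 1.

L = 1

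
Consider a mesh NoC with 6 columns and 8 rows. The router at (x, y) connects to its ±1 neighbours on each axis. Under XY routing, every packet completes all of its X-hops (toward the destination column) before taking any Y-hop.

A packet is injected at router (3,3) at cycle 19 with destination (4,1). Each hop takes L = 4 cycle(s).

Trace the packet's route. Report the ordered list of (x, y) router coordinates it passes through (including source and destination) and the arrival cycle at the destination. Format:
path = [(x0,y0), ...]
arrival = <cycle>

path = [(3,3), (4,3), (4,2), (4,1)]
arrival = 31

src (3,3)  cyc=19
E→(4,3)  cyc=23
S→(4,2)  cyc=27
S→(4,1)  cyc=31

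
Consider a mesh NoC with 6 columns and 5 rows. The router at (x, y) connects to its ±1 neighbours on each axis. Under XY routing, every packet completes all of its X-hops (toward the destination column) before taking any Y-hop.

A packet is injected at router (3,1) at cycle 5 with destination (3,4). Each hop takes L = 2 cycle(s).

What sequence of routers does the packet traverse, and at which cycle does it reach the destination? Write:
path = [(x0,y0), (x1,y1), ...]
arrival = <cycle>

t=5: at (3,1)
t=7: at (3,2) after N
t=9: at (3,3) after N
t=11: at (3,4) after N

path = [(3,1), (3,2), (3,3), (3,4)]
arrival = 11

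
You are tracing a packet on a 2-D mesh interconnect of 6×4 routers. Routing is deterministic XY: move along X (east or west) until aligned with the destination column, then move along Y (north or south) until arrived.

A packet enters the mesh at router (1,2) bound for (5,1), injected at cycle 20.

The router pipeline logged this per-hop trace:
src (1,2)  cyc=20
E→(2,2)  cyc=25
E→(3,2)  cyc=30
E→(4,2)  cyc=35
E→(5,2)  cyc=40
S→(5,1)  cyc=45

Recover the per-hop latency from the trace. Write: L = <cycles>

cyc[1] − cyc[0] = 25 − 20 = 5.
Per-hop latency L = Δcyc = 5.

L = 5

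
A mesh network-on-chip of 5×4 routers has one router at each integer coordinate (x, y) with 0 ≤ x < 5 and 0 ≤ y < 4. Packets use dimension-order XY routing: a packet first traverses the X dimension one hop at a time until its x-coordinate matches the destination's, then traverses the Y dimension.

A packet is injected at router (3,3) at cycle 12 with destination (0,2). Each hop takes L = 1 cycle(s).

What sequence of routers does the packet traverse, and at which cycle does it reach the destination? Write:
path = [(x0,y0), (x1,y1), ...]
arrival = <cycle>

[0] x=3 y=3 t=12
[1] x=2 y=3 t=13 →W
[2] x=1 y=3 t=14 →W
[3] x=0 y=3 t=15 →W
[4] x=0 y=2 t=16 →S

path = [(3,3), (2,3), (1,3), (0,3), (0,2)]
arrival = 16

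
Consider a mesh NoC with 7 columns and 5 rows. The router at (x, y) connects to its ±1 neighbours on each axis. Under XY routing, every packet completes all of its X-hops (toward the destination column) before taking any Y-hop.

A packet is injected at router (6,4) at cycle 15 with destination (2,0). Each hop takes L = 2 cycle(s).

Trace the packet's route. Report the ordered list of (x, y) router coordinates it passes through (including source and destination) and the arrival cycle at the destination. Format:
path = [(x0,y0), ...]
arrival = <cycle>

src (6,4)  cyc=15
W→(5,4)  cyc=17
W→(4,4)  cyc=19
W→(3,4)  cyc=21
W→(2,4)  cyc=23
S→(2,3)  cyc=25
S→(2,2)  cyc=27
S→(2,1)  cyc=29
S→(2,0)  cyc=31

path = [(6,4), (5,4), (4,4), (3,4), (2,4), (2,3), (2,2), (2,1), (2,0)]
arrival = 31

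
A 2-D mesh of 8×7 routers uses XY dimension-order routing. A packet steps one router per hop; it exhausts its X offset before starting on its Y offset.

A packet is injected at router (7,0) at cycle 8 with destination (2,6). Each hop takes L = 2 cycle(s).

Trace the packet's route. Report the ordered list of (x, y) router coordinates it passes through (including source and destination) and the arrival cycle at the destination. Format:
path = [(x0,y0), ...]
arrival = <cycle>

path = [(7,0), (6,0), (5,0), (4,0), (3,0), (2,0), (2,1), (2,2), (2,3), (2,4), (2,5), (2,6)]
arrival = 30

t=8: at (7,0)
t=10: at (6,0) after W
t=12: at (5,0) after W
t=14: at (4,0) after W
t=16: at (3,0) after W
t=18: at (2,0) after W
t=20: at (2,1) after N
t=22: at (2,2) after N
t=24: at (2,3) after N
t=26: at (2,4) after N
t=28: at (2,5) after N
t=30: at (2,6) after N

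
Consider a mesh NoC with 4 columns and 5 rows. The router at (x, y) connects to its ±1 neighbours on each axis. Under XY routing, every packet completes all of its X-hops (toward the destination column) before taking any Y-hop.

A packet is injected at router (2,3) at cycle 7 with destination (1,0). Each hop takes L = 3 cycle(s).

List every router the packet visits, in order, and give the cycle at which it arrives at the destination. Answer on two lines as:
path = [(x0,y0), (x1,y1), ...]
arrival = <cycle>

path = [(2,3), (1,3), (1,2), (1,1), (1,0)]
arrival = 19

hop 0: (2,3) @ cyc 7
hop 1: (1,3) @ cyc 10  [W]
hop 2: (1,2) @ cyc 13  [S]
hop 3: (1,1) @ cyc 16  [S]
hop 4: (1,0) @ cyc 19  [S]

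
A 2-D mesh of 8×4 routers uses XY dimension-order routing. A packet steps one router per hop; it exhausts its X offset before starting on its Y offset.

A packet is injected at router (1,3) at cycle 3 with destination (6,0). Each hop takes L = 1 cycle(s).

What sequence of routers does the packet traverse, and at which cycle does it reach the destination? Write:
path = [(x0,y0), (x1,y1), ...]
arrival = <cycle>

t=3: at (1,3)
t=4: at (2,3) after E
t=5: at (3,3) after E
t=6: at (4,3) after E
t=7: at (5,3) after E
t=8: at (6,3) after E
t=9: at (6,2) after S
t=10: at (6,1) after S
t=11: at (6,0) after S

path = [(1,3), (2,3), (3,3), (4,3), (5,3), (6,3), (6,2), (6,1), (6,0)]
arrival = 11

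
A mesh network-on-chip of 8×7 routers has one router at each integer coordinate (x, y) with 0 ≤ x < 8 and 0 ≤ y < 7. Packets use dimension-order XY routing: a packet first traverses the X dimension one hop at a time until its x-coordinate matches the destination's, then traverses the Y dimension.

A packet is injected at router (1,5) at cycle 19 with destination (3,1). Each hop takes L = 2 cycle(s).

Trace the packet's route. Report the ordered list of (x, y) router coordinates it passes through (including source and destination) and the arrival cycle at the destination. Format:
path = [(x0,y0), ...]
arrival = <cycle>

src (1,5)  cyc=19
E→(2,5)  cyc=21
E→(3,5)  cyc=23
S→(3,4)  cyc=25
S→(3,3)  cyc=27
S→(3,2)  cyc=29
S→(3,1)  cyc=31

path = [(1,5), (2,5), (3,5), (3,4), (3,3), (3,2), (3,1)]
arrival = 31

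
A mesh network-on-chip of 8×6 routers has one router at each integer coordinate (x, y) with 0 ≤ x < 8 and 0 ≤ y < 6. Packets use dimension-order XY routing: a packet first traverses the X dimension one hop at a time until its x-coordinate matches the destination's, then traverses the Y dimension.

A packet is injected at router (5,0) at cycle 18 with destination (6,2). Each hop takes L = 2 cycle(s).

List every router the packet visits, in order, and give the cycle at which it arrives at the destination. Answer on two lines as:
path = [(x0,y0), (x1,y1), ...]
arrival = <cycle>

  0. router=(5,0) cycle=18 (inject)
  1. router=(6,0) cycle=20 dir=E
  2. router=(6,1) cycle=22 dir=N
  3. router=(6,2) cycle=24 dir=N

path = [(5,0), (6,0), (6,1), (6,2)]
arrival = 24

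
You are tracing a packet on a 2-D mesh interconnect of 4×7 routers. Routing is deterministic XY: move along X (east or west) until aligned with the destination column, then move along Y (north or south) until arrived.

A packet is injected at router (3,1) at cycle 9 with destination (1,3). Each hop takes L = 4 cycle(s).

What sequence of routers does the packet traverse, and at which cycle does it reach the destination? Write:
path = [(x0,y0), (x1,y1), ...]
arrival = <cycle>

path = [(3,1), (2,1), (1,1), (1,2), (1,3)]
arrival = 25

  0. router=(3,1) cycle=9 (inject)
  1. router=(2,1) cycle=13 dir=W
  2. router=(1,1) cycle=17 dir=W
  3. router=(1,2) cycle=21 dir=N
  4. router=(1,3) cycle=25 dir=N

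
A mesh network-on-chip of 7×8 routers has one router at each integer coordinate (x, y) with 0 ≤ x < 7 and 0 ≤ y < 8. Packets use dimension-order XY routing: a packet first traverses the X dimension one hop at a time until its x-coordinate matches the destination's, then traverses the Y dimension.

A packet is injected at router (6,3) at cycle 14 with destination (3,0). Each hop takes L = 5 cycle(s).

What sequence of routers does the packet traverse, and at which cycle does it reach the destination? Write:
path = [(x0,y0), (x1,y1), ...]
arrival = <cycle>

src (6,3)  cyc=14
W→(5,3)  cyc=19
W→(4,3)  cyc=24
W→(3,3)  cyc=29
S→(3,2)  cyc=34
S→(3,1)  cyc=39
S→(3,0)  cyc=44

path = [(6,3), (5,3), (4,3), (3,3), (3,2), (3,1), (3,0)]
arrival = 44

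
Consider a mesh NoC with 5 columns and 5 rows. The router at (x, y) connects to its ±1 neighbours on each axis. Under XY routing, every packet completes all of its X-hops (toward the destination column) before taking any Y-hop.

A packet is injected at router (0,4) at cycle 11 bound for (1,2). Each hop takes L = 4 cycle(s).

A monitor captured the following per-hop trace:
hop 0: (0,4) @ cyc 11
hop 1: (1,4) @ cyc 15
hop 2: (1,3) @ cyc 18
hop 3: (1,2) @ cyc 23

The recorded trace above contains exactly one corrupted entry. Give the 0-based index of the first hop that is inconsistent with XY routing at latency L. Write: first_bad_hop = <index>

first_bad_hop = 2

check 1→ d=(1,0) cyc+4: ok
check 2→ d=(0,-1) cyc+3: BAD: Δcyc=3≠L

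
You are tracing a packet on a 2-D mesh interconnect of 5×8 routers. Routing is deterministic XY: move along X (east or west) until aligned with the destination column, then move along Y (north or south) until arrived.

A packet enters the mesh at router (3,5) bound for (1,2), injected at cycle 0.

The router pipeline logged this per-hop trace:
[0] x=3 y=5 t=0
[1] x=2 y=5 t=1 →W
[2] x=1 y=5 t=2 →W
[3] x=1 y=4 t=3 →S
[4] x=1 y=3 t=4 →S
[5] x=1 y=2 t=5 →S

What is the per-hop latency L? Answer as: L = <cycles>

L = 1

Δcyc across hop 0→1: 1 − 0 = 1.
That increment is L by definition: L = 1.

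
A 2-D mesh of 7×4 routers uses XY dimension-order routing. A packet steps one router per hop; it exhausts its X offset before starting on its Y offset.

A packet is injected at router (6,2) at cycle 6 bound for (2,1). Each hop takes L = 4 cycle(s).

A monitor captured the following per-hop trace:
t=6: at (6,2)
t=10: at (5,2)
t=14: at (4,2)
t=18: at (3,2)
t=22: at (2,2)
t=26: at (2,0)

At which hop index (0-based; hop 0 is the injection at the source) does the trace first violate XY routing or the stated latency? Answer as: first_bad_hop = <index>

first_bad_hop = 5

hop 1: step (-1,+0), +4 cyc — ok
hop 2: step (-1,+0), +4 cyc — ok
hop 3: step (-1,+0), +4 cyc — ok
hop 4: step (-1,+0), +4 cyc — ok
hop 5: step (+0,-2), +4 cyc — BAD: non-unit step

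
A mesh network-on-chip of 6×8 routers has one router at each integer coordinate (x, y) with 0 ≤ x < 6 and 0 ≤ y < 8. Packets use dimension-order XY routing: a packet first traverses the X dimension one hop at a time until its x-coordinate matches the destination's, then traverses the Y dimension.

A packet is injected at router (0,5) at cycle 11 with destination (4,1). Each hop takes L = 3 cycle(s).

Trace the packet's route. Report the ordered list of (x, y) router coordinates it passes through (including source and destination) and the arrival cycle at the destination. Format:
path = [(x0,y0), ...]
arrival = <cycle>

path = [(0,5), (1,5), (2,5), (3,5), (4,5), (4,4), (4,3), (4,2), (4,1)]
arrival = 35

src (0,5)  cyc=11
E→(1,5)  cyc=14
E→(2,5)  cyc=17
E→(3,5)  cyc=20
E→(4,5)  cyc=23
S→(4,4)  cyc=26
S→(4,3)  cyc=29
S→(4,2)  cyc=32
S→(4,1)  cyc=35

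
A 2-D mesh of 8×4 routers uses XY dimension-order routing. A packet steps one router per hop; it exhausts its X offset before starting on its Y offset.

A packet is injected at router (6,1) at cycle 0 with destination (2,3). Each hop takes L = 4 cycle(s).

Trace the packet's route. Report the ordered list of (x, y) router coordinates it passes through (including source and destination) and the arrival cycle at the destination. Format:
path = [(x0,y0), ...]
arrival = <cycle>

  0. router=(6,1) cycle=0 (inject)
  1. router=(5,1) cycle=4 dir=W
  2. router=(4,1) cycle=8 dir=W
  3. router=(3,1) cycle=12 dir=W
  4. router=(2,1) cycle=16 dir=W
  5. router=(2,2) cycle=20 dir=N
  6. router=(2,3) cycle=24 dir=N

path = [(6,1), (5,1), (4,1), (3,1), (2,1), (2,2), (2,3)]
arrival = 24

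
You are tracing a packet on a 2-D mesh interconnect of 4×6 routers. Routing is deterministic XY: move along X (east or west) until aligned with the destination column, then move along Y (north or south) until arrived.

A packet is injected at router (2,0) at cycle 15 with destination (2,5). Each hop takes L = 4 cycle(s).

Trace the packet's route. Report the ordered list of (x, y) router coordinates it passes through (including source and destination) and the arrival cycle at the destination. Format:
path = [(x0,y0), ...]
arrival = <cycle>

  0. router=(2,0) cycle=15 (inject)
  1. router=(2,1) cycle=19 dir=N
  2. router=(2,2) cycle=23 dir=N
  3. router=(2,3) cycle=27 dir=N
  4. router=(2,4) cycle=31 dir=N
  5. router=(2,5) cycle=35 dir=N

path = [(2,0), (2,1), (2,2), (2,3), (2,4), (2,5)]
arrival = 35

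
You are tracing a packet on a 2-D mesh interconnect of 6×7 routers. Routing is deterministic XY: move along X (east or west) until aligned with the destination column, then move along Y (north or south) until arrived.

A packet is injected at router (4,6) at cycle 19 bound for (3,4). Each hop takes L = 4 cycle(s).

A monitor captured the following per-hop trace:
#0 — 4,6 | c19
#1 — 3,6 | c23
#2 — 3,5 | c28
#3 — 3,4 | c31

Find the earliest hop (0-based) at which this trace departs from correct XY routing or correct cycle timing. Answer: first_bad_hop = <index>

first_bad_hop = 2

  1: Δx=-1 Δy=+0 Δt=4 [ok]
  2: Δx=+0 Δy=-1 Δt=5 [BAD: Δcyc=5≠L]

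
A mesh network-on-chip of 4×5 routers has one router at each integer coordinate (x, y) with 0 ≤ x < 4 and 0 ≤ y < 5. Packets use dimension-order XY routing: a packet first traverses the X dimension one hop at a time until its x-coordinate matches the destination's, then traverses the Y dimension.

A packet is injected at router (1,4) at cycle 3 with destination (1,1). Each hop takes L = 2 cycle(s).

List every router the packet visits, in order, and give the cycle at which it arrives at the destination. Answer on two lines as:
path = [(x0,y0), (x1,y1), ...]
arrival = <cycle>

  0. router=(1,4) cycle=3 (inject)
  1. router=(1,3) cycle=5 dir=S
  2. router=(1,2) cycle=7 dir=S
  3. router=(1,1) cycle=9 dir=S

path = [(1,4), (1,3), (1,2), (1,1)]
arrival = 9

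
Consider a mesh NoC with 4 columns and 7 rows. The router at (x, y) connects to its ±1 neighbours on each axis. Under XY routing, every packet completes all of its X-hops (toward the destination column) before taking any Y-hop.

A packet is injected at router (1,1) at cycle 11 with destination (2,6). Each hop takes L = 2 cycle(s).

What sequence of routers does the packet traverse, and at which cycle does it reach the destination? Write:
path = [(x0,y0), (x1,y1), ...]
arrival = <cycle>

hop 0: (1,1) @ cyc 11
hop 1: (2,1) @ cyc 13  [E]
hop 2: (2,2) @ cyc 15  [N]
hop 3: (2,3) @ cyc 17  [N]
hop 4: (2,4) @ cyc 19  [N]
hop 5: (2,5) @ cyc 21  [N]
hop 6: (2,6) @ cyc 23  [N]

path = [(1,1), (2,1), (2,2), (2,3), (2,4), (2,5), (2,6)]
arrival = 23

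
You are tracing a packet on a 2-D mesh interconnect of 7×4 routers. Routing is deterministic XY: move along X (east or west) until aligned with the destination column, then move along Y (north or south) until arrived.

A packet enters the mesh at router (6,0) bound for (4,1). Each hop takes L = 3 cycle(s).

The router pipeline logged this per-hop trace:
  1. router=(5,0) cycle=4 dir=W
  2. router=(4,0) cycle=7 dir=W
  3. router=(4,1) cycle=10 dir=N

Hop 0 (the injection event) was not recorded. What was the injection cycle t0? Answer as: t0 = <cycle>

cyc[1] = 4 and cyc[k] = t0 + k·L for every k.
So t0 = 4 − 1·3 = 1.

t0 = 1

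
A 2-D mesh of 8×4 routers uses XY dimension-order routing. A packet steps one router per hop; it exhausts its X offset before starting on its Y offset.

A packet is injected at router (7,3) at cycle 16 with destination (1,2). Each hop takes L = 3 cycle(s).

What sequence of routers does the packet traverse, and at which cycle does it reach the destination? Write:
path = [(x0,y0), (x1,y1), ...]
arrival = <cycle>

path = [(7,3), (6,3), (5,3), (4,3), (3,3), (2,3), (1,3), (1,2)]
arrival = 37

[0] x=7 y=3 t=16
[1] x=6 y=3 t=19 →W
[2] x=5 y=3 t=22 →W
[3] x=4 y=3 t=25 →W
[4] x=3 y=3 t=28 →W
[5] x=2 y=3 t=31 →W
[6] x=1 y=3 t=34 →W
[7] x=1 y=2 t=37 →S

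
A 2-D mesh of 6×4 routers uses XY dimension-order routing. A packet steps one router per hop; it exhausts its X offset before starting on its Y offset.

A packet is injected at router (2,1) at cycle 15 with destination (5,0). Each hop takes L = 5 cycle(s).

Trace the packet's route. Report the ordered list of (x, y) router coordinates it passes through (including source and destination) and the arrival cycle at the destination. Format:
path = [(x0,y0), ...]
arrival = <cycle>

path = [(2,1), (3,1), (4,1), (5,1), (5,0)]
arrival = 35

t=15: at (2,1)
t=20: at (3,1) after E
t=25: at (4,1) after E
t=30: at (5,1) after E
t=35: at (5,0) after S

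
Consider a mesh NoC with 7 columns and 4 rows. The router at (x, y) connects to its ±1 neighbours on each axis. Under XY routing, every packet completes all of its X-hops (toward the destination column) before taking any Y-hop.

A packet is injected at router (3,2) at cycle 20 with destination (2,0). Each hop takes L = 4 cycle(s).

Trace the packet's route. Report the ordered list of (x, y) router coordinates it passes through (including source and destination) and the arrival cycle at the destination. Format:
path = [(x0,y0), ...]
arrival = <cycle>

path = [(3,2), (2,2), (2,1), (2,0)]
arrival = 32

hop 0: (3,2) @ cyc 20
hop 1: (2,2) @ cyc 24  [W]
hop 2: (2,1) @ cyc 28  [S]
hop 3: (2,0) @ cyc 32  [S]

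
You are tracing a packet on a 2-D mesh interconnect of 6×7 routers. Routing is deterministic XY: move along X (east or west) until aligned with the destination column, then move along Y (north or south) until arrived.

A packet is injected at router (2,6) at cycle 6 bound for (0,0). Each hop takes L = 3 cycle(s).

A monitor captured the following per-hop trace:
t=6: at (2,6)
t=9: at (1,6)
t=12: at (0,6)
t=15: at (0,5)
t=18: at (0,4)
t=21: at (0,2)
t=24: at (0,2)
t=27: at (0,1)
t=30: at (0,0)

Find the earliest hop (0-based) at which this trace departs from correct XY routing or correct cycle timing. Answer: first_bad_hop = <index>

  1: Δx=-1 Δy=+0 Δt=3 [ok]
  2: Δx=-1 Δy=+0 Δt=3 [ok]
  3: Δx=+0 Δy=-1 Δt=3 [ok]
  4: Δx=+0 Δy=-1 Δt=3 [ok]
  5: Δx=+0 Δy=-2 Δt=3 [BAD: non-unit step]

first_bad_hop = 5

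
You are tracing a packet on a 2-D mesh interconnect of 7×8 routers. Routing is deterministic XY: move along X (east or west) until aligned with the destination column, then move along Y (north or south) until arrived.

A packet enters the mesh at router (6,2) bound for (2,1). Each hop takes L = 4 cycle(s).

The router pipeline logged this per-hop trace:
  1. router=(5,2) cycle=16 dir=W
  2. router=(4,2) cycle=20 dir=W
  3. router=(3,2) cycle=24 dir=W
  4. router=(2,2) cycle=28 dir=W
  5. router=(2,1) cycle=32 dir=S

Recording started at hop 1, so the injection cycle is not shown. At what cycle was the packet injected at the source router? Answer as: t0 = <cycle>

The first recorded entry is hop 1 at cycle 16.
So t0 = 16 − 1·4 = 12.

t0 = 12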